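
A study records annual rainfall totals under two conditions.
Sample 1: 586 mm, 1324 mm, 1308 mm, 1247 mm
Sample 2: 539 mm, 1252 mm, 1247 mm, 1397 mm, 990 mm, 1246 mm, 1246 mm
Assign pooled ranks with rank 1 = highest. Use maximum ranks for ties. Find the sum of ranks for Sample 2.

Sorted (descending): 1397, 1324, 1308, 1252, 1247, 1247, 1246, 1246, 990, 586, 539
The 2 values of 1247 occupy positions 5–6 → each gets rank 6.
The 2 values of 1246 occupy positions 7–8 → each gets rank 8.
Sample 2 values → pooled ranks: 539→11, 1252→4, 1247→6, 1397→1, 990→9, 1246→8, 1246→8
Rank sum = 11 + 4 + 6 + 1 + 9 + 8 + 8 = 47

47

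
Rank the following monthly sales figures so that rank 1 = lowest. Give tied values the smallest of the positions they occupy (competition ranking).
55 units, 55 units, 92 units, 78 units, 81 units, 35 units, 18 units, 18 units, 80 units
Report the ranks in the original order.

Sorted (ascending): 18, 18, 35, 55, 55, 78, 80, 81, 92
The 2 values of 18 occupy positions 1–2 → each gets rank 1.
The 2 values of 55 occupy positions 4–5 → each gets rank 4.

4, 4, 9, 6, 8, 3, 1, 1, 7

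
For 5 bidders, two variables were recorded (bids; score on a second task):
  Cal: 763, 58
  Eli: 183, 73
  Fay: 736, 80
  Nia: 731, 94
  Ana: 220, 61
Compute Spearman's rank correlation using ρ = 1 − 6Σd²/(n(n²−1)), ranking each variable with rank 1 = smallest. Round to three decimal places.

-0.200

Ranks of variable 1: 5, 1, 4, 3, 2
Ranks of variable 2: 1, 3, 4, 5, 2
d = r₁ − r₂: 4, -2, 0, -2, 0
d²: 16, 4, 0, 4, 0; Σd² = 24
ρ = 1 − 6·24/(5·24) = 1 − 144/120 = -0.200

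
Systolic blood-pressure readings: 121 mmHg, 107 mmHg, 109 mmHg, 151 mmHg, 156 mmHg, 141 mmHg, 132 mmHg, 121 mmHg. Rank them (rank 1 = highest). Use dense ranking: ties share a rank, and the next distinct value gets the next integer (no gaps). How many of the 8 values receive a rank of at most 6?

7

Sorted (descending): 156, 151, 141, 132, 121, 121, 109, 107
The 2 values of 121 share dense rank 5.
Remaining distinct values take the next consecutive integers.
Ranks ≤ 6: {1, 2, 3, 4, 5, 5, 6} → 7 values.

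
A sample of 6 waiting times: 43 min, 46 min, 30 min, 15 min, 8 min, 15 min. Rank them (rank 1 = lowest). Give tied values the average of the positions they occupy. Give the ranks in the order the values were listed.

5, 6, 4, 2.5, 1, 2.5

Sorted (ascending): 8, 15, 15, 30, 43, 46
The 2 values of 15 occupy positions 2–3 → average rank (2+3)/2 = 2.5.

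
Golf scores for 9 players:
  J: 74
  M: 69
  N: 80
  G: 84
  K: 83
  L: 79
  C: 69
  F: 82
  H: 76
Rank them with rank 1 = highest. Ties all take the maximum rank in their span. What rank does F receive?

3

Sorted (descending): 84, 83, 82, 80, 79, 76, 74, 69, 69
The 2 values of 69 occupy positions 8–9 → each gets rank 9.
F has value 82 → rank 3.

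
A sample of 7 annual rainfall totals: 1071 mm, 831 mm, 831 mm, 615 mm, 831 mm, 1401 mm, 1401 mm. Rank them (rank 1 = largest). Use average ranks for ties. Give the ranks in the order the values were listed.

3, 5, 5, 7, 5, 1.5, 1.5

Sorted (descending): 1401, 1401, 1071, 831, 831, 831, 615
The 2 values of 1401 occupy positions 1–2 → average rank (1+2)/2 = 1.5.
The 3 values of 831 occupy positions 4–6 → average rank 5.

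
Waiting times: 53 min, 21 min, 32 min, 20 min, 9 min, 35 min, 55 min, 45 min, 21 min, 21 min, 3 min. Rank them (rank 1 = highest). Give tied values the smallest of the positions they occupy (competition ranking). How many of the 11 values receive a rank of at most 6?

8

Sorted (descending): 55, 53, 45, 35, 32, 21, 21, 21, 20, 9, 3
The 3 values of 21 occupy positions 6–8 → each gets rank 6.
Ranks ≤ 6: {1, 2, 3, 4, 5, 6, 6, 6} → 8 values.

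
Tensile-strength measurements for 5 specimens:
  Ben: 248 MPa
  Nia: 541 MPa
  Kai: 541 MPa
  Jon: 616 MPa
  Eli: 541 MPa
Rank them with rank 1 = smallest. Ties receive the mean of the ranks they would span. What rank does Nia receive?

3

Sorted (ascending): 248, 541, 541, 541, 616
The 3 values of 541 occupy positions 2–4 → average rank 3.
Nia has value 541 MPa → rank 3.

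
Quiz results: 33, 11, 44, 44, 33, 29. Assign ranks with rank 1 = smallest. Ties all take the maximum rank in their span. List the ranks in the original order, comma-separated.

4, 1, 6, 6, 4, 2

Sorted (ascending): 11, 29, 33, 33, 44, 44
The 2 values of 33 occupy positions 3–4 → each gets rank 4.
The 2 values of 44 occupy positions 5–6 → each gets rank 6.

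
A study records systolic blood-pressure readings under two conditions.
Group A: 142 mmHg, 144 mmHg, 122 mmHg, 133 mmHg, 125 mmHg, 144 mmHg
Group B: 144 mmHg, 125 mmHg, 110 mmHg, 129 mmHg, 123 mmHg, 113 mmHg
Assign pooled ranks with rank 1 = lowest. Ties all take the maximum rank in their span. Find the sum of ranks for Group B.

Sorted (ascending): 110, 113, 122, 123, 125, 125, 129, 133, 142, 144, 144, 144
The 2 values of 125 occupy positions 5–6 → each gets rank 6.
The 3 values of 144 occupy positions 10–12 → each gets rank 12.
Group B values → pooled ranks: 144→12, 125→6, 110→1, 129→7, 123→4, 113→2
Rank sum = 12 + 6 + 1 + 7 + 4 + 2 = 32

32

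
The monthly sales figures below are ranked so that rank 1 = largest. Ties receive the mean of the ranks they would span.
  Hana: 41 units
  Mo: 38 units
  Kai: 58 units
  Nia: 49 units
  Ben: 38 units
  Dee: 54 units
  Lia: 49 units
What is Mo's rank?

6.5

Sorted (descending): 58, 54, 49, 49, 41, 38, 38
The 2 values of 49 occupy positions 3–4 → average rank (3+4)/2 = 3.5.
The 2 values of 38 occupy positions 6–7 → average rank (6+7)/2 = 6.5.
Mo has value 38 units → rank 6.5.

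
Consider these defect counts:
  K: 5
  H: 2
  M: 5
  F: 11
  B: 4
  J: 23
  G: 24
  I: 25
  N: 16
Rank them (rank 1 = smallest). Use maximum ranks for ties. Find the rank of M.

Sorted (ascending): 2, 4, 5, 5, 11, 16, 23, 24, 25
The 2 values of 5 occupy positions 3–4 → each gets rank 4.
M has value 5 → rank 4.

4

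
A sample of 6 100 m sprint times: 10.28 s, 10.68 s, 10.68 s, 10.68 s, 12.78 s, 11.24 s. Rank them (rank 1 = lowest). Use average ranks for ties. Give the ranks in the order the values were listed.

1, 3, 3, 3, 6, 5

Sorted (ascending): 10.28, 10.68, 10.68, 10.68, 11.24, 12.78
The 3 values of 10.68 occupy positions 2–4 → average rank 3.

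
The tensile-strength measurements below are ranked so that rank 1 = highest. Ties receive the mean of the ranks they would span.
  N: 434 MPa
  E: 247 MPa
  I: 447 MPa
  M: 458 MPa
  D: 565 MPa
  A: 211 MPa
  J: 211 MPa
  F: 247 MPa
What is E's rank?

Sorted (descending): 565, 458, 447, 434, 247, 247, 211, 211
The 2 values of 247 occupy positions 5–6 → average rank (5+6)/2 = 5.5.
The 2 values of 211 occupy positions 7–8 → average rank (7+8)/2 = 7.5.
E has value 247 MPa → rank 5.5.

5.5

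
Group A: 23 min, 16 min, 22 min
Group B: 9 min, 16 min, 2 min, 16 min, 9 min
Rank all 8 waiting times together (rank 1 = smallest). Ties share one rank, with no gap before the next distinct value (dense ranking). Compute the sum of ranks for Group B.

Sorted (ascending): 2, 9, 9, 16, 16, 16, 22, 23
The 2 values of 9 share dense rank 2.
The 3 values of 16 share dense rank 3.
Remaining distinct values take the next consecutive integers.
Group B values → pooled ranks: 9→2, 16→3, 2→1, 16→3, 9→2
Rank sum = 2 + 3 + 1 + 3 + 2 = 11

11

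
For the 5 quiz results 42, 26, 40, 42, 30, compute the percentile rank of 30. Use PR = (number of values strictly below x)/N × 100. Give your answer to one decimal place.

N = 5.
Strictly below 30: 1. Equal to 30: 1.
PR = 1/5 × 100 = 20.0

20.0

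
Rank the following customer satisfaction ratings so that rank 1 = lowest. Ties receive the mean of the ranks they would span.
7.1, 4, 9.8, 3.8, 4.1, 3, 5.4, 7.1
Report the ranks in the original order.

6.5, 3, 8, 2, 4, 1, 5, 6.5

Sorted (ascending): 3, 3.8, 4, 4.1, 5.4, 7.1, 7.1, 9.8
The 2 values of 7.1 occupy positions 6–7 → average rank (6+7)/2 = 6.5.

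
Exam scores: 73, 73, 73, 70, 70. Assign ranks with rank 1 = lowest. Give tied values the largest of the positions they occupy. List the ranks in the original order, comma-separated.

Sorted (ascending): 70, 70, 73, 73, 73
The 2 values of 70 occupy positions 1–2 → each gets rank 2.
The 3 values of 73 occupy positions 3–5 → each gets rank 5.

5, 5, 5, 2, 2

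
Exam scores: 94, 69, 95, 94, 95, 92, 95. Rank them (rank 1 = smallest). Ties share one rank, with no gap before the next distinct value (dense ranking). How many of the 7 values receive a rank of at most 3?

4

Sorted (ascending): 69, 92, 94, 94, 95, 95, 95
The 2 values of 94 share dense rank 3.
The 3 values of 95 share dense rank 4.
Remaining distinct values take the next consecutive integers.
Ranks ≤ 3: {1, 2, 3, 3} → 4 values.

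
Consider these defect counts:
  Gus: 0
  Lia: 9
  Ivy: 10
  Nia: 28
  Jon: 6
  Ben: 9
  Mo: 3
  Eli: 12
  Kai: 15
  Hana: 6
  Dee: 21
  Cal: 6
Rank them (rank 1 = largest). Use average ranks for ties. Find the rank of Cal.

9

Sorted (descending): 28, 21, 15, 12, 10, 9, 9, 6, 6, 6, 3, 0
The 2 values of 9 occupy positions 6–7 → average rank (6+7)/2 = 6.5.
The 3 values of 6 occupy positions 8–10 → average rank 9.
Cal has value 6 → rank 9.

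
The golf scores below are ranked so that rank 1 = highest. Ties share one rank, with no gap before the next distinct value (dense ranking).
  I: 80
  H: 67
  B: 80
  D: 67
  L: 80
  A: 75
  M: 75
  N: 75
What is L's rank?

Sorted (descending): 80, 80, 80, 75, 75, 75, 67, 67
The 3 values of 80 share dense rank 1.
The 3 values of 75 share dense rank 2.
The 2 values of 67 share dense rank 3.
L has value 80 → rank 1.

1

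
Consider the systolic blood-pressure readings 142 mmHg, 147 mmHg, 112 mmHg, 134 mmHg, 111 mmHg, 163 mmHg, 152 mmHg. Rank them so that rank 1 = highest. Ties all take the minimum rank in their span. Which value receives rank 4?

Sorted (descending): 163, 152, 147, 142, 134, 112, 111
No ties — each value takes its position as its rank.
Rank 4 → value 142.

142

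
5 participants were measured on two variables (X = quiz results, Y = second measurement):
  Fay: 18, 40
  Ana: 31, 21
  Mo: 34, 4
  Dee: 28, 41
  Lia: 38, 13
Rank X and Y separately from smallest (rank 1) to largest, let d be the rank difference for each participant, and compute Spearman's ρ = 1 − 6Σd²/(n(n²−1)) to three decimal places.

-0.800

Ranks of variable 1: 1, 3, 4, 2, 5
Ranks of variable 2: 4, 3, 1, 5, 2
d = r₁ − r₂: -3, 0, 3, -3, 3
d²: 9, 0, 9, 9, 9; Σd² = 36
ρ = 1 − 6·36/(5·24) = 1 − 216/120 = -0.800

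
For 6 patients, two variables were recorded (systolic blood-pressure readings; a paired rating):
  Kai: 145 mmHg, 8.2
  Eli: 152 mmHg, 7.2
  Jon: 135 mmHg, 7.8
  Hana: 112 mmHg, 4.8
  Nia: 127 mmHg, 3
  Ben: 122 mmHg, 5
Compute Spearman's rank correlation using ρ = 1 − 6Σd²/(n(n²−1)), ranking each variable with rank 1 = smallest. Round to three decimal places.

0.657

Ranks of variable 1: 5, 6, 4, 1, 3, 2
Ranks of variable 2: 6, 4, 5, 2, 1, 3
d = r₁ − r₂: -1, 2, -1, -1, 2, -1
d²: 1, 4, 1, 1, 4, 1; Σd² = 12
ρ = 1 − 6·12/(6·35) = 1 − 72/210 = 0.657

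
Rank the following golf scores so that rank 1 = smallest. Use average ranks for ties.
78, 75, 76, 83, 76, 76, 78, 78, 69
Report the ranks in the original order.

7, 2, 4, 9, 4, 4, 7, 7, 1

Sorted (ascending): 69, 75, 76, 76, 76, 78, 78, 78, 83
The 3 values of 76 occupy positions 3–5 → average rank 4.
The 3 values of 78 occupy positions 6–8 → average rank 7.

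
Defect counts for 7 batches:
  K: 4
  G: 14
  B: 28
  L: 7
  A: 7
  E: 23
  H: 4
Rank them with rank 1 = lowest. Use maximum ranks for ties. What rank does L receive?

4

Sorted (ascending): 4, 4, 7, 7, 14, 23, 28
The 2 values of 4 occupy positions 1–2 → each gets rank 2.
The 2 values of 7 occupy positions 3–4 → each gets rank 4.
L has value 7 → rank 4.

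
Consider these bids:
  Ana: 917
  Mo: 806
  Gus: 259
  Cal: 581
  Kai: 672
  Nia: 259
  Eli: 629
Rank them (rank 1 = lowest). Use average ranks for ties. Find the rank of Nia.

1.5

Sorted (ascending): 259, 259, 581, 629, 672, 806, 917
The 2 values of 259 occupy positions 1–2 → average rank (1+2)/2 = 1.5.
Nia has value 259 → rank 1.5.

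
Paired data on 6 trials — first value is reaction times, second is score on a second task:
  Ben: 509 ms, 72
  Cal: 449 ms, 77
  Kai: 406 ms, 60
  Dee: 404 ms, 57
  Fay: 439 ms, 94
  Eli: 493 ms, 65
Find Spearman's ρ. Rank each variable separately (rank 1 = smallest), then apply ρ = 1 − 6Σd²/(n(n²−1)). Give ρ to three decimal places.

0.486

Ranks of variable 1: 6, 4, 2, 1, 3, 5
Ranks of variable 2: 4, 5, 2, 1, 6, 3
d = r₁ − r₂: 2, -1, 0, 0, -3, 2
d²: 4, 1, 0, 0, 9, 4; Σd² = 18
ρ = 1 − 6·18/(6·35) = 1 − 108/210 = 0.486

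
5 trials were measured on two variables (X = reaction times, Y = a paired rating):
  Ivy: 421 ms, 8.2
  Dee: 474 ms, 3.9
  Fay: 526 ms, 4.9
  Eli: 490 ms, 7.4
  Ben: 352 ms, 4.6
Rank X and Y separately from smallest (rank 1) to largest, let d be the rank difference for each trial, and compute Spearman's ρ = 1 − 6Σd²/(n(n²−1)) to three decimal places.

Ranks of variable 1: 2, 3, 5, 4, 1
Ranks of variable 2: 5, 1, 3, 4, 2
d = r₁ − r₂: -3, 2, 2, 0, -1
d²: 9, 4, 4, 0, 1; Σd² = 18
ρ = 1 − 6·18/(5·24) = 1 − 108/120 = 0.100

0.100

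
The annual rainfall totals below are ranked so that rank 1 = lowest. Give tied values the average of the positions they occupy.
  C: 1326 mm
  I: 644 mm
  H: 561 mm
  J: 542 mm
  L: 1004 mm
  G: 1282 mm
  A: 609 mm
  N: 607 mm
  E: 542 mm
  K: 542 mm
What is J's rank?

Sorted (ascending): 542, 542, 542, 561, 607, 609, 644, 1004, 1282, 1326
The 3 values of 542 occupy positions 1–3 → average rank 2.
J has value 542 mm → rank 2.

2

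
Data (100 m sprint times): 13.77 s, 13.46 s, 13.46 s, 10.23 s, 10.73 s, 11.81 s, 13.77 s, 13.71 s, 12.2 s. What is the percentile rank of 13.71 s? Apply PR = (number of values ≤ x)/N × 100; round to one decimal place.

77.8

N = 9.
Strictly below 13.71: 6. Equal to 13.71: 1.
PR = 7/9 × 100 = 77.8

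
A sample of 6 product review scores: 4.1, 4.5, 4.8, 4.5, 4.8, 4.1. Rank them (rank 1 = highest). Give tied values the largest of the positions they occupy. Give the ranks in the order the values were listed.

6, 4, 2, 4, 2, 6

Sorted (descending): 4.8, 4.8, 4.5, 4.5, 4.1, 4.1
The 2 values of 4.8 occupy positions 1–2 → each gets rank 2.
The 2 values of 4.5 occupy positions 3–4 → each gets rank 4.
The 2 values of 4.1 occupy positions 5–6 → each gets rank 6.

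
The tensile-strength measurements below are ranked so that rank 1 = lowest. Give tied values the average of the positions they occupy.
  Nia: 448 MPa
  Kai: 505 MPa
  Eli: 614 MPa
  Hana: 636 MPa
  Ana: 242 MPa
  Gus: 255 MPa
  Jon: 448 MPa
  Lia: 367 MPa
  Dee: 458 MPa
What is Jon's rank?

Sorted (ascending): 242, 255, 367, 448, 448, 458, 505, 614, 636
The 2 values of 448 occupy positions 4–5 → average rank (4+5)/2 = 4.5.
Jon has value 448 MPa → rank 4.5.

4.5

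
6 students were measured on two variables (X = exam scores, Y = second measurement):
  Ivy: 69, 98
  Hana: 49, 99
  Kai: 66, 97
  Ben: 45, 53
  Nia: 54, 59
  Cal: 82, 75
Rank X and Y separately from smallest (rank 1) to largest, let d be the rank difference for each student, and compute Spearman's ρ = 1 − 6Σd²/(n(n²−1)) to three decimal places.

0.257

Ranks of variable 1: 5, 2, 4, 1, 3, 6
Ranks of variable 2: 5, 6, 4, 1, 2, 3
d = r₁ − r₂: 0, -4, 0, 0, 1, 3
d²: 0, 16, 0, 0, 1, 9; Σd² = 26
ρ = 1 − 6·26/(6·35) = 1 − 156/210 = 0.257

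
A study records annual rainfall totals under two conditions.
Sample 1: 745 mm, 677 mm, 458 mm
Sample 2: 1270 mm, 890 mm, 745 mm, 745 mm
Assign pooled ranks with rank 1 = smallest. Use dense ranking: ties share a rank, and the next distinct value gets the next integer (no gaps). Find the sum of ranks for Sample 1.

6

Sorted (ascending): 458, 677, 745, 745, 745, 890, 1270
The 3 values of 745 share dense rank 3.
Remaining distinct values take the next consecutive integers.
Sample 1 values → pooled ranks: 745→3, 677→2, 458→1
Rank sum = 3 + 2 + 1 = 6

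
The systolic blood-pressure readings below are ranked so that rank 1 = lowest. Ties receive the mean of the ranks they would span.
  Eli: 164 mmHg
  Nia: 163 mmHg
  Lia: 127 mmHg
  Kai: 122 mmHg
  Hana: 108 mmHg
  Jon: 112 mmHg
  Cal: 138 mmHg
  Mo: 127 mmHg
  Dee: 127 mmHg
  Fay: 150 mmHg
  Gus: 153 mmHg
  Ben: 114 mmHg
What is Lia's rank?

6

Sorted (ascending): 108, 112, 114, 122, 127, 127, 127, 138, 150, 153, 163, 164
The 3 values of 127 occupy positions 5–7 → average rank 6.
Lia has value 127 mmHg → rank 6.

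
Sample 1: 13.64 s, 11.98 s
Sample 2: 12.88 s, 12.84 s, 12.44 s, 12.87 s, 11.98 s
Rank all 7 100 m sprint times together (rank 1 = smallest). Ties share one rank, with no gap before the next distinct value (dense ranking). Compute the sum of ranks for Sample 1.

Sorted (ascending): 11.98, 11.98, 12.44, 12.84, 12.87, 12.88, 13.64
The 2 values of 11.98 share dense rank 1.
Remaining distinct values take the next consecutive integers.
Sample 1 values → pooled ranks: 13.64→6, 11.98→1
Rank sum = 6 + 1 = 7

7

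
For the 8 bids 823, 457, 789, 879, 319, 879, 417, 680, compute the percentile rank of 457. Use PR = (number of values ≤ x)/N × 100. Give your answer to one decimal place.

37.5

N = 8.
Strictly below 457: 2. Equal to 457: 1.
PR = 3/8 × 100 = 37.5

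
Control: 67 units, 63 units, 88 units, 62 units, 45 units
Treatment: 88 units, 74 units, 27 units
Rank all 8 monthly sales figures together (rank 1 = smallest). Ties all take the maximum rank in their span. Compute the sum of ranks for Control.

Sorted (ascending): 27, 45, 62, 63, 67, 74, 88, 88
The 2 values of 88 occupy positions 7–8 → each gets rank 8.
Control values → pooled ranks: 67→5, 63→4, 88→8, 62→3, 45→2
Rank sum = 5 + 4 + 8 + 3 + 2 = 22

22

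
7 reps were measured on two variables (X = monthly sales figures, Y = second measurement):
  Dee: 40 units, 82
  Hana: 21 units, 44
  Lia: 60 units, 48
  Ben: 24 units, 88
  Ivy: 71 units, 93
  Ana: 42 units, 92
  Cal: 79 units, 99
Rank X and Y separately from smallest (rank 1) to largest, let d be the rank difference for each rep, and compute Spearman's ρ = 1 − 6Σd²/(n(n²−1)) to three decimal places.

Ranks of variable 1: 3, 1, 5, 2, 6, 4, 7
Ranks of variable 2: 3, 1, 2, 4, 6, 5, 7
d = r₁ − r₂: 0, 0, 3, -2, 0, -1, 0
d²: 0, 0, 9, 4, 0, 1, 0; Σd² = 14
ρ = 1 − 6·14/(7·48) = 1 − 84/336 = 0.750

0.750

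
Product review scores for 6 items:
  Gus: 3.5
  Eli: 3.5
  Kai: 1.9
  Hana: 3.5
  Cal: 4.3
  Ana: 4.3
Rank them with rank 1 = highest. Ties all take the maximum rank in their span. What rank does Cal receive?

Sorted (descending): 4.3, 4.3, 3.5, 3.5, 3.5, 1.9
The 2 values of 4.3 occupy positions 1–2 → each gets rank 2.
The 3 values of 3.5 occupy positions 3–5 → each gets rank 5.
Cal has value 4.3 → rank 2.

2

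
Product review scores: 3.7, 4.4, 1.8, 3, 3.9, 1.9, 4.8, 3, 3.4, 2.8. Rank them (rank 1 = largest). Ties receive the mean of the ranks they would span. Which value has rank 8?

Sorted (descending): 4.8, 4.4, 3.9, 3.7, 3.4, 3, 3, 2.8, 1.9, 1.8
The 2 values of 3 occupy positions 6–7 → average rank (6+7)/2 = 6.5.
Rank 8 → value 2.8.

2.8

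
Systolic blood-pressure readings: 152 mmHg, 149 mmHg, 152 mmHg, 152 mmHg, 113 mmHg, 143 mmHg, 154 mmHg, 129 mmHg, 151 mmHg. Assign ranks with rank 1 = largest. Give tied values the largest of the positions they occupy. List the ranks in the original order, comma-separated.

4, 6, 4, 4, 9, 7, 1, 8, 5

Sorted (descending): 154, 152, 152, 152, 151, 149, 143, 129, 113
The 3 values of 152 occupy positions 2–4 → each gets rank 4.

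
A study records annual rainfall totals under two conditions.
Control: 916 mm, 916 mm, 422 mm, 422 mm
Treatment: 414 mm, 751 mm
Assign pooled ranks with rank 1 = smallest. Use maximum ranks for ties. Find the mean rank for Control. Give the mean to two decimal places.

4.50

Sorted (ascending): 414, 422, 422, 751, 916, 916
The 2 values of 422 occupy positions 2–3 → each gets rank 3.
The 2 values of 916 occupy positions 5–6 → each gets rank 6.
Control values → pooled ranks: 916→6, 916→6, 422→3, 422→3
Mean rank = (6 + 6 + 3 + 3) / 4 = 4.50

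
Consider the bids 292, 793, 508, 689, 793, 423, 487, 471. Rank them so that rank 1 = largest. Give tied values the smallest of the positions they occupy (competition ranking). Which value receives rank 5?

Sorted (descending): 793, 793, 689, 508, 487, 471, 423, 292
The 2 values of 793 occupy positions 1–2 → each gets rank 1.
Rank 5 → value 487.

487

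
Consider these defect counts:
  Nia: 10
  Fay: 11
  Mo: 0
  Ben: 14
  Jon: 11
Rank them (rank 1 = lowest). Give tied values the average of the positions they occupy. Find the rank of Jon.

3.5

Sorted (ascending): 0, 10, 11, 11, 14
The 2 values of 11 occupy positions 3–4 → average rank (3+4)/2 = 3.5.
Jon has value 11 → rank 3.5.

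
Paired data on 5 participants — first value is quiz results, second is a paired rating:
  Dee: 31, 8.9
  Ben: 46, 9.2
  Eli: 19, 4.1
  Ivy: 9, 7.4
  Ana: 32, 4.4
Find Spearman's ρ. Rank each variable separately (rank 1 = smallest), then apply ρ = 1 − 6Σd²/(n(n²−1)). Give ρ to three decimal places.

0.500

Ranks of variable 1: 3, 5, 2, 1, 4
Ranks of variable 2: 4, 5, 1, 3, 2
d = r₁ − r₂: -1, 0, 1, -2, 2
d²: 1, 0, 1, 4, 4; Σd² = 10
ρ = 1 − 6·10/(5·24) = 1 − 60/120 = 0.500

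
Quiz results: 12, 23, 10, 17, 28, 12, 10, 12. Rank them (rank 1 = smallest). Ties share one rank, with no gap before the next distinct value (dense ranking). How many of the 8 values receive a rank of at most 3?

Sorted (ascending): 10, 10, 12, 12, 12, 17, 23, 28
The 2 values of 10 share dense rank 1.
The 3 values of 12 share dense rank 2.
Remaining distinct values take the next consecutive integers.
Ranks ≤ 3: {1, 1, 2, 2, 2, 3} → 6 values.

6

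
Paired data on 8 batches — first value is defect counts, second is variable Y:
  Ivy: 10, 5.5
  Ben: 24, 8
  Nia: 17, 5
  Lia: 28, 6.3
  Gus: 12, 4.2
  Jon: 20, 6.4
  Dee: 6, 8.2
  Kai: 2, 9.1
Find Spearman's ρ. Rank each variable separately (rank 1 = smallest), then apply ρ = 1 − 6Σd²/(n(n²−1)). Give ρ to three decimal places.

Ranks of variable 1: 3, 7, 5, 8, 4, 6, 2, 1
Ranks of variable 2: 3, 6, 2, 4, 1, 5, 7, 8
d = r₁ − r₂: 0, 1, 3, 4, 3, 1, -5, -7
d²: 0, 1, 9, 16, 9, 1, 25, 49; Σd² = 110
ρ = 1 − 6·110/(8·63) = 1 − 660/504 = -0.310

-0.310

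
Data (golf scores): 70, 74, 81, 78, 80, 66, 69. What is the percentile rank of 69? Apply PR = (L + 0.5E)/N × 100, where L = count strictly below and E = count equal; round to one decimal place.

21.4

N = 7.
Strictly below 69: 1. Equal to 69: 1.
PR = (1 + 0.5·1)/7 × 100 = 21.4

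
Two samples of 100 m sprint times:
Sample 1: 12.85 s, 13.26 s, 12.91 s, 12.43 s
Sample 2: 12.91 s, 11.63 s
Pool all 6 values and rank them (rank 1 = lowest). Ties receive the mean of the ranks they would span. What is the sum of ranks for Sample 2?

Sorted (ascending): 11.63, 12.43, 12.85, 12.91, 12.91, 13.26
The 2 values of 12.91 occupy positions 4–5 → average rank (4+5)/2 = 4.5.
Sample 2 values → pooled ranks: 12.91→4.5, 11.63→1
Rank sum = 4.5 + 1 = 5.5

5.5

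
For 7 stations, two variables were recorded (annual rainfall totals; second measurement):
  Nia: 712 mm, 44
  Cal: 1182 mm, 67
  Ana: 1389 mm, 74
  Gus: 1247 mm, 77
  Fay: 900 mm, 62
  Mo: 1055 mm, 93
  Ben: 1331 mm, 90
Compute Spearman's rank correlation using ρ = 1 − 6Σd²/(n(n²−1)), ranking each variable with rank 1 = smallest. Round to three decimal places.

0.536

Ranks of variable 1: 1, 4, 7, 5, 2, 3, 6
Ranks of variable 2: 1, 3, 4, 5, 2, 7, 6
d = r₁ − r₂: 0, 1, 3, 0, 0, -4, 0
d²: 0, 1, 9, 0, 0, 16, 0; Σd² = 26
ρ = 1 − 6·26/(7·48) = 1 − 156/336 = 0.536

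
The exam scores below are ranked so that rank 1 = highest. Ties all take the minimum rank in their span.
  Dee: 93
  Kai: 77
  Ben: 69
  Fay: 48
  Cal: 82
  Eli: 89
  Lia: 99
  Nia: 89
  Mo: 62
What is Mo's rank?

8

Sorted (descending): 99, 93, 89, 89, 82, 77, 69, 62, 48
The 2 values of 89 occupy positions 3–4 → each gets rank 3.
Mo has value 62 → rank 8.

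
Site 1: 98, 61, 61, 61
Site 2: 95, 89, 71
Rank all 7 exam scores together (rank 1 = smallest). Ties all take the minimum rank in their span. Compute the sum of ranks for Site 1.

10

Sorted (ascending): 61, 61, 61, 71, 89, 95, 98
The 3 values of 61 occupy positions 1–3 → each gets rank 1.
Site 1 values → pooled ranks: 98→7, 61→1, 61→1, 61→1
Rank sum = 7 + 1 + 1 + 1 = 10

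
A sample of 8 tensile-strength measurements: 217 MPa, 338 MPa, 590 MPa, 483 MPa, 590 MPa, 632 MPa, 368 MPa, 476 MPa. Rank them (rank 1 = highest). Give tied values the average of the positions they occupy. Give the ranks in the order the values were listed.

8, 7, 2.5, 4, 2.5, 1, 6, 5

Sorted (descending): 632, 590, 590, 483, 476, 368, 338, 217
The 2 values of 590 occupy positions 2–3 → average rank (2+3)/2 = 2.5.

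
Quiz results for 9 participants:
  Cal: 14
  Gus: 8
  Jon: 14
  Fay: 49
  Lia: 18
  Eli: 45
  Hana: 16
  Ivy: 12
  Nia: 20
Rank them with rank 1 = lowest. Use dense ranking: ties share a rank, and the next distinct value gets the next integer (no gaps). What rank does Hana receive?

Sorted (ascending): 8, 12, 14, 14, 16, 18, 20, 45, 49
The 2 values of 14 share dense rank 3.
Remaining distinct values take the next consecutive integers.
Hana has value 16 → rank 4.

4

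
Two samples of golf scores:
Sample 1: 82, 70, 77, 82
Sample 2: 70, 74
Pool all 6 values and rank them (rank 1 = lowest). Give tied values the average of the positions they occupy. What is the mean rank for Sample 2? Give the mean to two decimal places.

Sorted (ascending): 70, 70, 74, 77, 82, 82
The 2 values of 70 occupy positions 1–2 → average rank (1+2)/2 = 1.5.
The 2 values of 82 occupy positions 5–6 → average rank (5+6)/2 = 5.5.
Sample 2 values → pooled ranks: 70→1.5, 74→3
Mean rank = (1.5 + 3) / 2 = 2.25

2.25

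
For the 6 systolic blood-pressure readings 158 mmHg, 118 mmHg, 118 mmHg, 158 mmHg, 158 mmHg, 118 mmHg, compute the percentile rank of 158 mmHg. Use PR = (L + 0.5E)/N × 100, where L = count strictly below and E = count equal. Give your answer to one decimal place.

75.0

N = 6.
Strictly below 158: 3. Equal to 158: 3.
PR = (3 + 0.5·3)/6 × 100 = 75.0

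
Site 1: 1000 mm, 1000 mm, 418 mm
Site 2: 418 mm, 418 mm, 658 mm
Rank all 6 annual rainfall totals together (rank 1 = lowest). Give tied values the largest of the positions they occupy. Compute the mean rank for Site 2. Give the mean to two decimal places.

Sorted (ascending): 418, 418, 418, 658, 1000, 1000
The 3 values of 418 occupy positions 1–3 → each gets rank 3.
The 2 values of 1000 occupy positions 5–6 → each gets rank 6.
Site 2 values → pooled ranks: 418→3, 418→3, 658→4
Mean rank = (3 + 3 + 4) / 3 = 3.33

3.33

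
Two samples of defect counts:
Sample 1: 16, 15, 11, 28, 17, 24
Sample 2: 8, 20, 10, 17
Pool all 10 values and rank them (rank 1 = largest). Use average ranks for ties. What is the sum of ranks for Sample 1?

28.5

Sorted (descending): 28, 24, 20, 17, 17, 16, 15, 11, 10, 8
The 2 values of 17 occupy positions 4–5 → average rank (4+5)/2 = 4.5.
Sample 1 values → pooled ranks: 16→6, 15→7, 11→8, 28→1, 17→4.5, 24→2
Rank sum = 6 + 7 + 8 + 1 + 4.5 + 2 = 28.5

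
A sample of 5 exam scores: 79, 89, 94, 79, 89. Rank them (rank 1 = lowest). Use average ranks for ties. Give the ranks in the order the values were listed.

1.5, 3.5, 5, 1.5, 3.5

Sorted (ascending): 79, 79, 89, 89, 94
The 2 values of 79 occupy positions 1–2 → average rank (1+2)/2 = 1.5.
The 2 values of 89 occupy positions 3–4 → average rank (3+4)/2 = 3.5.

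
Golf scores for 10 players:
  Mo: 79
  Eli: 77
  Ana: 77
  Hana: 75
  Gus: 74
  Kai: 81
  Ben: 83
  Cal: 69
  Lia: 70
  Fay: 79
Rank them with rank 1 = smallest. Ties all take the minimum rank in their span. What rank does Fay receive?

7

Sorted (ascending): 69, 70, 74, 75, 77, 77, 79, 79, 81, 83
The 2 values of 77 occupy positions 5–6 → each gets rank 5.
The 2 values of 79 occupy positions 7–8 → each gets rank 7.
Fay has value 79 → rank 7.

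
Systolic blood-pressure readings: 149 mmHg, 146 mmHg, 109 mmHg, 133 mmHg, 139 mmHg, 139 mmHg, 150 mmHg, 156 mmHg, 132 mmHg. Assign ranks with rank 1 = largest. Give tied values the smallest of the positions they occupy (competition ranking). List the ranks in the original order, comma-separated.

3, 4, 9, 7, 5, 5, 2, 1, 8

Sorted (descending): 156, 150, 149, 146, 139, 139, 133, 132, 109
The 2 values of 139 occupy positions 5–6 → each gets rank 5.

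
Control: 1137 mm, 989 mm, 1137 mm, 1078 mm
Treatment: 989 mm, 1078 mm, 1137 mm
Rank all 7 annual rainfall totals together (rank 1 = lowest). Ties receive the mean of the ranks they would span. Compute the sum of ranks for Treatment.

11

Sorted (ascending): 989, 989, 1078, 1078, 1137, 1137, 1137
The 2 values of 989 occupy positions 1–2 → average rank (1+2)/2 = 1.5.
The 2 values of 1078 occupy positions 3–4 → average rank (3+4)/2 = 3.5.
The 3 values of 1137 occupy positions 5–7 → average rank 6.
Treatment values → pooled ranks: 989→1.5, 1078→3.5, 1137→6
Rank sum = 1.5 + 3.5 + 6 = 11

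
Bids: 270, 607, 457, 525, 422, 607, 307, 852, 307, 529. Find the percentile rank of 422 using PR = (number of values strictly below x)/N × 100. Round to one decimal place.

30.0

N = 10.
Strictly below 422: 3. Equal to 422: 1.
PR = 3/10 × 100 = 30.0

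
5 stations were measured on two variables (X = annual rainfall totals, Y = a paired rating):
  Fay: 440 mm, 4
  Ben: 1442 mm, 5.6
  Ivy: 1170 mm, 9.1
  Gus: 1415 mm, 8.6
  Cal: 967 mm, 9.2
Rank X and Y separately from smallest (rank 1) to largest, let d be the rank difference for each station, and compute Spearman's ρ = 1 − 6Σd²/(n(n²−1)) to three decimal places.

0.000

Ranks of variable 1: 1, 5, 3, 4, 2
Ranks of variable 2: 1, 2, 4, 3, 5
d = r₁ − r₂: 0, 3, -1, 1, -3
d²: 0, 9, 1, 1, 9; Σd² = 20
ρ = 1 − 6·20/(5·24) = 1 − 120/120 = 0.000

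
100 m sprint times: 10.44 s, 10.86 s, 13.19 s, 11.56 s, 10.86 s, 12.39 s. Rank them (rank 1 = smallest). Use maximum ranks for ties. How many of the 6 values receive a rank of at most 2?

Sorted (ascending): 10.44, 10.86, 10.86, 11.56, 12.39, 13.19
The 2 values of 10.86 occupy positions 2–3 → each gets rank 3.
Ranks ≤ 2: {1} → 1 value.

1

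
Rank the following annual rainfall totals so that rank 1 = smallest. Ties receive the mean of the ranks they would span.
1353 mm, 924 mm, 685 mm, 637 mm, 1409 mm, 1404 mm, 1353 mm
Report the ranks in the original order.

4.5, 3, 2, 1, 7, 6, 4.5

Sorted (ascending): 637, 685, 924, 1353, 1353, 1404, 1409
The 2 values of 1353 occupy positions 4–5 → average rank (4+5)/2 = 4.5.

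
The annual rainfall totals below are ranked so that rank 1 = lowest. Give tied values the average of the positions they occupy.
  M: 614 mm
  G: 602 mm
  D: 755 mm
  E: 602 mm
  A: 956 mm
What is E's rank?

1.5

Sorted (ascending): 602, 602, 614, 755, 956
The 2 values of 602 occupy positions 1–2 → average rank (1+2)/2 = 1.5.
E has value 602 mm → rank 1.5.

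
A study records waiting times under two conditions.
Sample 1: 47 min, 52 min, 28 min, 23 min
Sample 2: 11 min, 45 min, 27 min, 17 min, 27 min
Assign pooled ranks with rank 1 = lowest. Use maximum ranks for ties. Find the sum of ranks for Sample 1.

26

Sorted (ascending): 11, 17, 23, 27, 27, 28, 45, 47, 52
The 2 values of 27 occupy positions 4–5 → each gets rank 5.
Sample 1 values → pooled ranks: 47→8, 52→9, 28→6, 23→3
Rank sum = 8 + 9 + 6 + 3 = 26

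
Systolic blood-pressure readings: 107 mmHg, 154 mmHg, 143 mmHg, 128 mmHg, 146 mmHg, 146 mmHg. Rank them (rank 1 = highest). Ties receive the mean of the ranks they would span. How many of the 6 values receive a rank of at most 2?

1

Sorted (descending): 154, 146, 146, 143, 128, 107
The 2 values of 146 occupy positions 2–3 → average rank (2+3)/2 = 2.5.
Ranks ≤ 2: {1} → 1 value.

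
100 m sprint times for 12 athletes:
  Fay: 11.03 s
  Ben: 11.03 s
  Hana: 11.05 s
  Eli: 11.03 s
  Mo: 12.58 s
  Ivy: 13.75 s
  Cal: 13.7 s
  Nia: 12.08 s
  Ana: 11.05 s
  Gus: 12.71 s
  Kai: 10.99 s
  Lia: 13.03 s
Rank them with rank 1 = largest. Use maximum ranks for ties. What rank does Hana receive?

8

Sorted (descending): 13.75, 13.7, 13.03, 12.71, 12.58, 12.08, 11.05, 11.05, 11.03, 11.03, 11.03, 10.99
The 2 values of 11.05 occupy positions 7–8 → each gets rank 8.
The 3 values of 11.03 occupy positions 9–11 → each gets rank 11.
Hana has value 11.05 s → rank 8.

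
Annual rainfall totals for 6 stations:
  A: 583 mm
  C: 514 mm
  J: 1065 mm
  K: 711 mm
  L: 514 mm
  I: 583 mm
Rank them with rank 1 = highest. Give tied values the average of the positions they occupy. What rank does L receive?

5.5

Sorted (descending): 1065, 711, 583, 583, 514, 514
The 2 values of 583 occupy positions 3–4 → average rank (3+4)/2 = 3.5.
The 2 values of 514 occupy positions 5–6 → average rank (5+6)/2 = 5.5.
L has value 514 mm → rank 5.5.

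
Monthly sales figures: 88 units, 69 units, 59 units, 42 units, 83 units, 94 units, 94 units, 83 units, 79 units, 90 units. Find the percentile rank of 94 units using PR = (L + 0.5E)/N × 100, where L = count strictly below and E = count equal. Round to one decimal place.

90.0

N = 10.
Strictly below 94: 8. Equal to 94: 2.
PR = (8 + 0.5·2)/10 × 100 = 90.0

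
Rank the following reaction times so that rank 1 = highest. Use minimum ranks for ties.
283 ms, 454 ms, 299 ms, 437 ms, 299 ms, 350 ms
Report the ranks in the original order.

6, 1, 4, 2, 4, 3

Sorted (descending): 454, 437, 350, 299, 299, 283
The 2 values of 299 occupy positions 4–5 → each gets rank 4.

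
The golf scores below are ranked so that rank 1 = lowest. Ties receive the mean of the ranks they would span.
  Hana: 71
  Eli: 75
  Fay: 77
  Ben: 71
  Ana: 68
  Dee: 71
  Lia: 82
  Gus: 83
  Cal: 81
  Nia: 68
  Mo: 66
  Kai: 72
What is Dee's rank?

5

Sorted (ascending): 66, 68, 68, 71, 71, 71, 72, 75, 77, 81, 82, 83
The 2 values of 68 occupy positions 2–3 → average rank (2+3)/2 = 2.5.
The 3 values of 71 occupy positions 4–6 → average rank 5.
Dee has value 71 → rank 5.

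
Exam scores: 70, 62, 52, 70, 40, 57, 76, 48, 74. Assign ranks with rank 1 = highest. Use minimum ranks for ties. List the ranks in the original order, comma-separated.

Sorted (descending): 76, 74, 70, 70, 62, 57, 52, 48, 40
The 2 values of 70 occupy positions 3–4 → each gets rank 3.

3, 5, 7, 3, 9, 6, 1, 8, 2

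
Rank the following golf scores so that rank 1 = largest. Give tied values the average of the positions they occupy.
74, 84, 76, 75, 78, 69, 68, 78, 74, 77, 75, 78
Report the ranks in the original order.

Sorted (descending): 84, 78, 78, 78, 77, 76, 75, 75, 74, 74, 69, 68
The 3 values of 78 occupy positions 2–4 → average rank 3.
The 2 values of 75 occupy positions 7–8 → average rank (7+8)/2 = 7.5.
The 2 values of 74 occupy positions 9–10 → average rank (9+10)/2 = 9.5.

9.5, 1, 6, 7.5, 3, 11, 12, 3, 9.5, 5, 7.5, 3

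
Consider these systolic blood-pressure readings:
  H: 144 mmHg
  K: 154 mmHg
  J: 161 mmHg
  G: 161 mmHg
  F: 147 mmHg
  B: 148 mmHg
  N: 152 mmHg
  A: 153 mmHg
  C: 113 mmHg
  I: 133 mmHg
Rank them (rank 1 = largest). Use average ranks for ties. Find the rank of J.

1.5

Sorted (descending): 161, 161, 154, 153, 152, 148, 147, 144, 133, 113
The 2 values of 161 occupy positions 1–2 → average rank (1+2)/2 = 1.5.
J has value 161 mmHg → rank 1.5.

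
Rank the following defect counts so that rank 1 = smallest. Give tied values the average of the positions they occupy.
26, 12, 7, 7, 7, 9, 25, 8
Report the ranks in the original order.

8, 6, 2, 2, 2, 5, 7, 4

Sorted (ascending): 7, 7, 7, 8, 9, 12, 25, 26
The 3 values of 7 occupy positions 1–3 → average rank 2.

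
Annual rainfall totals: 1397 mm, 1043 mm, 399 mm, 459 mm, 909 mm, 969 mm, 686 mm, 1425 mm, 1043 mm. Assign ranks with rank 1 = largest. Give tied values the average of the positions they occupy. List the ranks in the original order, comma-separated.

Sorted (descending): 1425, 1397, 1043, 1043, 969, 909, 686, 459, 399
The 2 values of 1043 occupy positions 3–4 → average rank (3+4)/2 = 3.5.

2, 3.5, 9, 8, 6, 5, 7, 1, 3.5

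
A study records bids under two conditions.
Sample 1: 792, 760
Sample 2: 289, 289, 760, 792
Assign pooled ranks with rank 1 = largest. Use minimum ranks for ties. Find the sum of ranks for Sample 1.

Sorted (descending): 792, 792, 760, 760, 289, 289
The 2 values of 792 occupy positions 1–2 → each gets rank 1.
The 2 values of 760 occupy positions 3–4 → each gets rank 3.
The 2 values of 289 occupy positions 5–6 → each gets rank 5.
Sample 1 values → pooled ranks: 792→1, 760→3
Rank sum = 1 + 3 = 4

4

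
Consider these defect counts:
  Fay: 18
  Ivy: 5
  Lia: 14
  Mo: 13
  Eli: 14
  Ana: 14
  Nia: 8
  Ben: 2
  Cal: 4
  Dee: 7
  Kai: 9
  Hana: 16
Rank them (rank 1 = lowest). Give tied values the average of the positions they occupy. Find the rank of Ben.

Sorted (ascending): 2, 4, 5, 7, 8, 9, 13, 14, 14, 14, 16, 18
The 3 values of 14 occupy positions 8–10 → average rank 9.
Ben has value 2 → rank 1.

1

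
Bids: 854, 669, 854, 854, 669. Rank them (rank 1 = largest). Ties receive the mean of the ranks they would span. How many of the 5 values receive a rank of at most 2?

Sorted (descending): 854, 854, 854, 669, 669
The 3 values of 854 occupy positions 1–3 → average rank 2.
The 2 values of 669 occupy positions 4–5 → average rank (4+5)/2 = 4.5.
Ranks ≤ 2: {2, 2, 2} → 3 values.

3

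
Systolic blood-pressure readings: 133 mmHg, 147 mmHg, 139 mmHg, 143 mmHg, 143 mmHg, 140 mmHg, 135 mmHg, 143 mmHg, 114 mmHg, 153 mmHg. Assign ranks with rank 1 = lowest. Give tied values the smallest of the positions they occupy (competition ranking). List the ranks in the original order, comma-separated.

Sorted (ascending): 114, 133, 135, 139, 140, 143, 143, 143, 147, 153
The 3 values of 143 occupy positions 6–8 → each gets rank 6.

2, 9, 4, 6, 6, 5, 3, 6, 1, 10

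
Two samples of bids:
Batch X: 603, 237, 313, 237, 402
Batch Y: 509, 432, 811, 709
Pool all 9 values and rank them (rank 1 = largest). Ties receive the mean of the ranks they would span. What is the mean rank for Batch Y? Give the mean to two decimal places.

3.00

Sorted (descending): 811, 709, 603, 509, 432, 402, 313, 237, 237
The 2 values of 237 occupy positions 8–9 → average rank (8+9)/2 = 8.5.
Batch Y values → pooled ranks: 509→4, 432→5, 811→1, 709→2
Mean rank = (4 + 5 + 1 + 2) / 4 = 3.00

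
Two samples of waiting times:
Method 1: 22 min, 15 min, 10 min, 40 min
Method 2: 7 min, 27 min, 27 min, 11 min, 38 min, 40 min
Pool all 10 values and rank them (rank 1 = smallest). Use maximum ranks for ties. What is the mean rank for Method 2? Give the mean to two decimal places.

Sorted (ascending): 7, 10, 11, 15, 22, 27, 27, 38, 40, 40
The 2 values of 27 occupy positions 6–7 → each gets rank 7.
The 2 values of 40 occupy positions 9–10 → each gets rank 10.
Method 2 values → pooled ranks: 7→1, 27→7, 27→7, 11→3, 38→8, 40→10
Mean rank = (1 + 7 + 7 + 3 + 8 + 10) / 6 = 6.00

6.00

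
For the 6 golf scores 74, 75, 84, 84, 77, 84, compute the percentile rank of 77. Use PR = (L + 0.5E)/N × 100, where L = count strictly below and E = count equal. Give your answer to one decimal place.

N = 6.
Strictly below 77: 2. Equal to 77: 1.
PR = (2 + 0.5·1)/6 × 100 = 41.7

41.7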